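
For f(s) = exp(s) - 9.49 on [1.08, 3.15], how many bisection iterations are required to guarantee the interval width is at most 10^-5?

Initial width b − a = 3.15 − 1.08 = 2.070000.
After n steps the width is (b−a)/2^n; need (b−a)/2^n ≤ 10^-5.
So n ≥ log₂(2.070000/10^-5) = log₂(207000.0000) ≈ 17.6593.
Hence n = 18.

18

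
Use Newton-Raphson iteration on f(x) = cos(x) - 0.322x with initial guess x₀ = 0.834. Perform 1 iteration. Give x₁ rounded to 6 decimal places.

1.213598

Newton update: x ← x − f(x)/f'(x).
f'(x) = -sin(x) - 0.322
x_0 = 0.834000: f = 0.403371, f' = -1.062625 → x_1 = 0.834000 - (0.403371)/(-1.062625) = 1.213598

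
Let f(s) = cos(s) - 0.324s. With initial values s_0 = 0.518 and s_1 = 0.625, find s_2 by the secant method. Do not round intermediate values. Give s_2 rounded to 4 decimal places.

1.3287

f(s_0) = 0.700979, f(s_1) = 0.608463
s_2 = 0.625000 - (0.608463)·(0.625000 - 0.518000)/(0.608463 - (0.700979)) = 1.328721; f(s_2) = -0.190788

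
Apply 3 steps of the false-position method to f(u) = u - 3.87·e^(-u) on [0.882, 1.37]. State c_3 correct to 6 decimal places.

1.184299

f(0.882000) = -0.720003, f(1.370000) = 0.386606
step 1: c = 1.199512, f(c) = 0.033321 > 0 → new bracket [0.882000, 1.199512]
step 2: c = 1.185468, f(c) = 0.002783 > 0 → new bracket [0.882000, 1.185468]
step 3: c = 1.184299, f(c) = 0.000232 > 0 → new bracket [0.882000, 1.184299]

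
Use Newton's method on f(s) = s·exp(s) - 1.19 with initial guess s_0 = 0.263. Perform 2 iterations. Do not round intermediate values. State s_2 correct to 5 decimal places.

0.64807

Newton update: s ← s − f(s)/f'(s).
f'(s) = (s + 1)·exp(s)
s_0 = 0.263000: f = -0.847883, f' = 1.642944 → s_1 = 0.263000 - (-0.847883)/(1.642944) = 0.779075
s_1 = 0.779075: f = 0.507960, f' = 3.877415 → s_2 = 0.779075 - (0.507960)/(3.877415) = 0.648070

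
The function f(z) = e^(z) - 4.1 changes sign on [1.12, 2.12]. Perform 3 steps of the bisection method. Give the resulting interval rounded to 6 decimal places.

f(1.120000) = -1.035146, f(2.120000) = 4.231137 (opposite signs)
step 1: m = 1.620000, f(m) = 0.953090 > 0 → root in [1.120000, 1.620000]
step 2: m = 1.370000, f(m) = -0.164649 < 0 → root in [1.370000, 1.620000]
step 3: m = 1.495000, f(m) = 0.359337 > 0 → root in [1.370000, 1.495000]

[1.370000, 1.495000]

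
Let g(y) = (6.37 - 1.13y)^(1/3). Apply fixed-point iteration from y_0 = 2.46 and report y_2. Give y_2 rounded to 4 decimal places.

1.6679

y_1 = g(2.460000) = 1.531227
y_2 = g(1.531227) = 1.667876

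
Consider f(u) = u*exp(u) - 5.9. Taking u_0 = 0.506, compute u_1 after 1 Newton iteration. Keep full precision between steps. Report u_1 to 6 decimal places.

f'(u) = (u+1)*exp(u)
u_0 = 0.506000: f = -5.060726, f' = 2.497917 → u_1 = 0.506000 - (-5.060726)/(2.497917) = 2.531979

2.531979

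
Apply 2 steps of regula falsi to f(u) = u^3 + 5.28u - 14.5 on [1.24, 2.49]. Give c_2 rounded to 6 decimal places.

1.712316

False-position update: c = (a·f(b) − b·f(a))/(f(b) − f(a)); replace the endpoint whose sign matches f(c).
f(1.240000) = -6.046176, f(2.490000) = 14.085449
step 1: c = 1.615415, f(c) = -1.755073 < 0 → new bracket [1.615415, 2.490000]
step 2: c = 1.712316, f(c) = -0.438414 < 0 → new bracket [1.712316, 2.490000]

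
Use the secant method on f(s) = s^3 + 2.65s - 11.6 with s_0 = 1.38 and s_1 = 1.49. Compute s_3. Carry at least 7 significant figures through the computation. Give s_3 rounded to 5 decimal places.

1.85964

f(s_0) = -5.314928, f(s_1) = -4.343551
s_2 = 1.490000 - (-4.343551)·(1.490000 - 1.380000)/(-4.343551 - (-5.314928)) = 1.981869; f(s_2) = 1.436353
s_3 = 1.981869 - (1.436353)·(1.981869 - 1.490000)/(1.436353 - (-4.343551)) = 1.859636; f(s_3) = -0.240888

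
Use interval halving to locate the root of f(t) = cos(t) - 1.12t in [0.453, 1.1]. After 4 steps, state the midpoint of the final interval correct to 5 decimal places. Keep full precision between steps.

f(0.453000) = 0.391778, f(1.100000) = -0.778404 (opposite signs)
step 1: m = 0.776500, f(m) = -0.156309 < 0 → root in [0.453000, 0.776500]
step 2: m = 0.614750, f(m) = 0.128398 > 0 → root in [0.614750, 0.776500]
step 3: m = 0.695625, f(m) = -0.011447 < 0 → root in [0.614750, 0.695625]
step 4: m = 0.655188, f(m) = 0.059124 > 0 → root in [0.655188, 0.695625]
Midpoint of [0.655188, 0.695625] = 0.675406

0.67541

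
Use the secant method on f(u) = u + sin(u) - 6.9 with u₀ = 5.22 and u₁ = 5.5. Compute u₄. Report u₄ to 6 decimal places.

Secant update: u_(k+1) = u_k − f(u_k)·(u_k − u_(k-1))/(f(u_k) − f(u_(k-1))).
f(u_0) = -2.553908, f(u_1) = -2.105540
u_2 = 5.500000 - (-2.105540)·(5.500000 - 5.220000)/(-2.105540 - (-2.553908)) = 6.814883; f(u_2) = 0.421880
u_3 = 6.814883 - (0.421880)·(6.814883 - 5.500000)/(0.421880 - (-2.105540)) = 6.595401; f(u_3) = 0.002569
u_4 = 6.595401 - (0.002569)·(6.595401 - 6.814883)/(0.002569 - (0.421880)) = 6.594056; f(u_4) = -0.000056

6.594056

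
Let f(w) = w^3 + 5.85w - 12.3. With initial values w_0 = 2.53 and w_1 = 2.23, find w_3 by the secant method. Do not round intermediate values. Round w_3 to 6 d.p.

f(w_0) = 18.694777, f(w_1) = 11.835067
w_2 = 2.230000 - (11.835067)·(2.230000 - 2.530000)/(11.835067 - (18.694777)) = 1.712410; f(w_2) = 2.738975
w_3 = 1.712410 - (2.738975)·(1.712410 - 2.230000)/(2.738975 - (11.835067)) = 1.556555; f(w_3) = 0.577168

1.556555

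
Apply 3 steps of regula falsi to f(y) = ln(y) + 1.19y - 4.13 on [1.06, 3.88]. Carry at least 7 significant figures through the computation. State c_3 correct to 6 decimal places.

f(1.060000) = -2.810331, f(3.880000) = 1.843035
step 1: c = 2.763097, f(c) = 0.174437 > 0 → new bracket [1.060000, 2.763097]
step 2: c = 2.663564, f(c) = 0.019306 > 0 → new bracket [1.060000, 2.663564]
step 3: c = 2.652623, f(c) = 0.002170 > 0 → new bracket [1.060000, 2.652623]

2.652623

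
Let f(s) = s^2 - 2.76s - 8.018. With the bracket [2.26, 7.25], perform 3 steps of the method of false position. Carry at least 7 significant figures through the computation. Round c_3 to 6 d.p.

4.434155

f(2.260000) = -9.148000, f(7.250000) = 24.534500
step 1: c = 3.615259, f(c) = -4.926016 < 0 → new bracket [3.615259, 7.250000]
step 2: c = 4.223015, f(c) = -1.839667 < 0 → new bracket [4.223015, 7.250000]
step 3: c = 4.434155, f(c) = -0.594538 < 0 → new bracket [4.434155, 7.250000]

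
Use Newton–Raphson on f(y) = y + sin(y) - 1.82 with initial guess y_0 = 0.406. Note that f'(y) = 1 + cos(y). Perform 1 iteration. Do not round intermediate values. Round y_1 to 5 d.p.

y_0 = 0.406000: f = -1.019062, f' = 1.918708 → y_1 = 0.406000 - (-1.019062)/(1.918708) = 0.937119

0.93712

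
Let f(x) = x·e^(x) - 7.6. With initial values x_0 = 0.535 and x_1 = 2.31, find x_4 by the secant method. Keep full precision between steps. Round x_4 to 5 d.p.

1.67470

f(x_0) = -6.686515, f(x_1) = 15.671921
x_2 = 2.310000 - (15.671921)·(2.310000 - 0.535000)/(15.671921 - (-6.686515)) = 1.065832; f(x_2) = -4.505622
x_3 = 1.065832 - (-4.505622)·(1.065832 - 2.310000)/(-4.505622 - (15.671921)) = 1.343653; f(x_3) = -2.449752
x_4 = 1.343653 - (-2.449752)·(1.343653 - 1.065832)/(-2.449752 - (-4.505622)) = 1.674702; f(x_4) = 1.338223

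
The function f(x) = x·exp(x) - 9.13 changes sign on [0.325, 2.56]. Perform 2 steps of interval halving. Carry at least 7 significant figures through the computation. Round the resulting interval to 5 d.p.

f(0.325000) = -8.680190, f(2.560000) = 23.985692 (opposite signs)
step 1: m = 1.442500, f(m) = -3.026406 < 0 → root in [1.442500, 2.560000]
step 2: m = 2.001250, f(m) = 5.675844 > 0 → root in [1.442500, 2.001250]

[1.44250, 2.00125]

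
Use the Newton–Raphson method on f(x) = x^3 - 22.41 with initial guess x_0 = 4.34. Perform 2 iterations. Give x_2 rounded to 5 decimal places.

2.88344

f'(x) = 3x^2
x_0 = 4.340000: f = 59.336504, f' = 56.506800 → x_1 = 4.340000 - (59.336504)/(56.506800) = 3.289923
x_1 = 3.289923: f = 13.198781, f' = 32.470776 → x_2 = 3.289923 - (13.198781)/(32.470776) = 2.883441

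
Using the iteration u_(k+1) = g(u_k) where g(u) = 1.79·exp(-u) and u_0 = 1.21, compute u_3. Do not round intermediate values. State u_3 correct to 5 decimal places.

0.62662

u_1 = g(1.210000) = 0.533773
u_2 = g(0.533773) = 1.049635
u_3 = g(1.049635) = 0.626617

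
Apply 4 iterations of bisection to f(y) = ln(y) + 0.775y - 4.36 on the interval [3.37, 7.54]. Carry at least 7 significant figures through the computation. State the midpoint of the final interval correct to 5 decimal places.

3.76094

f(3.370000) = -0.533337, f(7.540000) = 3.503722 (opposite signs)
step 1: m = 5.455000, f(m) = 1.564158 > 0 → root in [3.370000, 5.455000]
step 2: m = 4.412500, f(m) = 0.544129 > 0 → root in [3.370000, 4.412500]
step 3: m = 3.891250, f(m) = 0.014449 > 0 → root in [3.370000, 3.891250]
step 4: m = 3.630625, f(m) = -0.256861 < 0 → root in [3.630625, 3.891250]
Midpoint of [3.630625, 3.891250] = 3.760937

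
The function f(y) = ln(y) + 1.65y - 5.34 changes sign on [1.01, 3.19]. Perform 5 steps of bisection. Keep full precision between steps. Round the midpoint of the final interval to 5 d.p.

f(1.010000) = -3.663550, f(3.190000) = 1.083521 (opposite signs)
step 1: m = 2.100000, f(m) = -1.133063 < 0 → root in [2.100000, 3.190000]
step 2: m = 2.645000, f(m) = -0.003079 < 0 → root in [2.645000, 3.190000]
step 3: m = 2.917500, f(m) = 0.544602 > 0 → root in [2.645000, 2.917500]
step 4: m = 2.781250, f(m) = 0.271963 > 0 → root in [2.645000, 2.781250]
step 5: m = 2.713125, f(m) = 0.134757 > 0 → root in [2.645000, 2.713125]
Midpoint of [2.645000, 2.713125] = 2.679062

2.67906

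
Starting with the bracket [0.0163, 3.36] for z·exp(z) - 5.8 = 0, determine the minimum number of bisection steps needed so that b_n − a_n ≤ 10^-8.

Initial width b − a = 3.36 − 0.0163 = 3.343700.
After n steps the width is (b−a)/2^n; need (b−a)/2^n ≤ 10^-8.
So n ≥ log₂(3.343700/10^-8) = log₂(334370000.0000) ≈ 28.3169.
Hence n = 29.

29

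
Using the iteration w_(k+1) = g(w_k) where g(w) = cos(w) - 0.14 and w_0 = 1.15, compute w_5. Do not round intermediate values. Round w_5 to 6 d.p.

0.613032

w_1 = g(1.150000) = 0.268487
w_2 = g(0.268487) = 0.824173
w_3 = g(0.824173) = 0.539164
w_4 = g(0.539164) = 0.718138
w_5 = g(0.718138) = 0.613032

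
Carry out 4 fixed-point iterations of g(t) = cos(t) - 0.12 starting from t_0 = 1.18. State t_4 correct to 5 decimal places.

0.73623

t_1 = g(1.180000) = 0.260925
t_2 = g(0.260925) = 0.846152
t_3 = g(0.846152) = 0.542869
t_4 = g(0.542869) = 0.736230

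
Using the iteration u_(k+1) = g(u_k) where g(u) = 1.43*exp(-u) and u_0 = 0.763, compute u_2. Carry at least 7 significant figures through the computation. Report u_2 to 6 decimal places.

0.734118

u_1 = g(0.763000) = 0.666760
u_2 = g(0.666760) = 0.734118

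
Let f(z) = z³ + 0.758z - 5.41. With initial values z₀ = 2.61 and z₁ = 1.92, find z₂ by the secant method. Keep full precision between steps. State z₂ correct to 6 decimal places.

1.728009

Secant update: z_(k+1) = z_k − f(z_k)·(z_k − z_(k-1))/(f(z_k) − f(z_(k-1))).
f(z_0) = 14.347961, f(z_1) = 3.123248
z_2 = 1.920000 - (3.123248)·(1.920000 - 2.610000)/(3.123248 - (14.347961)) = 1.728009; f(z_2) = 1.059694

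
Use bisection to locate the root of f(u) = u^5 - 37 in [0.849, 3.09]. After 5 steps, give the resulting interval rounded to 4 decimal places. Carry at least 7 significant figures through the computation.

[2.0395, 2.1096]

f(0.849000) = -36.558899, f(3.090000) = 244.703600 (opposite signs)
step 1: m = 1.969500, f(m) = -7.366706 < 0 → root in [1.969500, 3.090000]
step 2: m = 2.529750, f(m) = 66.606743 > 0 → root in [1.969500, 2.529750]
step 3: m = 2.249625, f(m) = 20.617001 > 0 → root in [1.969500, 2.249625]
step 4: m = 2.109563, f(m) = 4.779379 > 0 → root in [1.969500, 2.109563]
step 5: m = 2.039531, f(m) = -1.709987 < 0 → root in [2.039531, 2.109563]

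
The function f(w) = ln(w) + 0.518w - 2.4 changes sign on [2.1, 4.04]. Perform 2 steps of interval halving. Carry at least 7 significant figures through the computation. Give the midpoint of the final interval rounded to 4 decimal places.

2.8275

f(2.100000) = -0.570263, f(4.040000) = 1.088965 (opposite signs)
step 1: m = 3.070000, f(m) = 0.311938 > 0 → root in [2.100000, 3.070000]
step 2: m = 2.585000, f(m) = -0.111244 < 0 → root in [2.585000, 3.070000]
Midpoint of [2.585000, 3.070000] = 2.827500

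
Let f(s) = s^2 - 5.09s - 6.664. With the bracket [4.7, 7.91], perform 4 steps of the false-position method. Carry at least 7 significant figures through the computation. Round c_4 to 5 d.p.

6.16747

f(4.700000) = -8.497000, f(7.910000) = 15.642200
step 1: c = 5.829920, f(c) = -2.350324 < 0 → new bracket [5.829920, 7.910000]
step 2: c = 6.101636, f(c) = -0.491362 < 0 → new bracket [6.101636, 7.910000]
step 3: c = 6.156712, f(c) = -0.096563 < 0 → new bracket [6.156712, 7.910000]
step 4: c = 6.167469, f(c) = -0.018744 < 0 → new bracket [6.167469, 7.910000]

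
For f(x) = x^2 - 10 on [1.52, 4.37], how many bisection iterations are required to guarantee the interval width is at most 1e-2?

Initial width b − a = 4.37 − 1.52 = 2.850000.
After n steps the width is (b−a)/2^n; need (b−a)/2^n ≤ 1e-2.
So n ≥ log₂(2.850000/1e-2) = log₂(285.0000) ≈ 8.1548.
Hence n = 9.

9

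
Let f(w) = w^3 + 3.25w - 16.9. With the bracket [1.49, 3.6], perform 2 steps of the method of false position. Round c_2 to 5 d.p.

2.02665

f(1.490000) = -8.749551, f(3.600000) = 41.456000
step 1: c = 1.857719, f(c) = -4.451198 < 0 → new bracket [1.857719, 3.600000]
step 2: c = 2.026652, f(c) = -1.989272 < 0 → new bracket [2.026652, 3.600000]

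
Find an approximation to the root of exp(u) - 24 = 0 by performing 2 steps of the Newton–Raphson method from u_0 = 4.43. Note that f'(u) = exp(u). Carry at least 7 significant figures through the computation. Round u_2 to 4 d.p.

u_0 = 4.430000: f = 59.931417, f' = 83.931417 → u_1 = 4.430000 - (59.931417)/(83.931417) = 3.715948
u_1 = 3.715948: f = 17.097519, f' = 41.097519 → u_2 = 3.715948 - (17.097519)/(41.097519) = 3.299925

3.2999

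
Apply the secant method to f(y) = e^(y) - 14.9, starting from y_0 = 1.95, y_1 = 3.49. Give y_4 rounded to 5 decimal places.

2.71626

f(y_0) = -7.871312, f(y_1) = 17.885948
y_2 = 3.490000 - (17.885948)·(3.490000 - 1.950000)/(17.885948 - (-7.871312)) = 2.420618; f(y_2) = -3.647193
y_3 = 2.420618 - (-3.647193)·(2.420618 - 3.490000)/(-3.647193 - (17.885948)) = 2.601745; f(y_3) = -1.412746
y_4 = 2.601745 - (-1.412746)·(2.601745 - 2.420618)/(-1.412746 - (-3.647193)) = 2.716264; f(y_4) = 0.223719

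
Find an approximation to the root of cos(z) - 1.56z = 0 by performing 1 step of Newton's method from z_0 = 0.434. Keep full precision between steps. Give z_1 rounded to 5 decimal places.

f'(z) = -sin(z) - 1.56
z_0 = 0.434000: f = 0.230251, f' = -1.980503 → z_1 = 0.434000 - (0.230251)/(-1.980503) = 0.550259

0.55026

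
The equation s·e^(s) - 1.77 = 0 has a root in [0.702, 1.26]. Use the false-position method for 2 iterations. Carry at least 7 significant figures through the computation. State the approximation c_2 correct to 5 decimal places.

f(0.702000) = -0.353515, f(1.260000) = 2.672031
step 1: c = 0.767199, f(c) = -0.117665 < 0 → new bracket [0.767199, 1.260000]
step 2: c = 0.787984, f(c) = -0.037254 < 0 → new bracket [0.787984, 1.260000]

0.78798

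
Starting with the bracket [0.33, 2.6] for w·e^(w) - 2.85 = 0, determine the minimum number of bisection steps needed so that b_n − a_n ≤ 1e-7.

25

Initial width b − a = 2.6 − 0.33 = 2.270000.
After n steps the width is (b−a)/2^n; need (b−a)/2^n ≤ 1e-7.
So n ≥ log₂(2.270000/1e-7) = log₂(22700000.0000) ≈ 24.4362.
Hence n = 25.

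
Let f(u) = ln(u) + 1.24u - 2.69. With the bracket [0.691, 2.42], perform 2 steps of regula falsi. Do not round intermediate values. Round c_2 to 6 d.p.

1.739954

f(0.691000) = -2.202775, f(2.420000) = 1.194568
step 1: c = 1.812052, f(c) = 0.151405 > 0 → new bracket [0.691000, 1.812052]
step 2: c = 1.739954, f(c) = 0.021401 > 0 → new bracket [0.691000, 1.739954]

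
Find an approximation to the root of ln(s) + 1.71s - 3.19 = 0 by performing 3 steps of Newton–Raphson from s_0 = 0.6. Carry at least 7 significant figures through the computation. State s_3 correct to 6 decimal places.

1.593149

f'(s) = 1/s + 1.71
s_0 = 0.600000: f = -2.674826, f' = 3.376667 → s_1 = 0.600000 - (-2.674826)/(3.376667) = 1.392150
s_1 = 1.392150: f = -0.478575, f' = 2.428314 → s_2 = 1.392150 - (-0.478575)/(2.428314) = 1.589231
s_2 = 1.589231: f = -0.009165, f' = 2.339235 → s_3 = 1.589231 - (-0.009165)/(2.339235) = 1.593149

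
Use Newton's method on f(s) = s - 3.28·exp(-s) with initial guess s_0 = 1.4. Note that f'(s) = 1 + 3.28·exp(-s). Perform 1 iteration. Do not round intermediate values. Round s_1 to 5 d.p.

s_0 = 1.400000: f = 0.591162, f' = 1.808838 → s_1 = 1.400000 - (0.591162)/(1.808838) = 1.073181

1.07318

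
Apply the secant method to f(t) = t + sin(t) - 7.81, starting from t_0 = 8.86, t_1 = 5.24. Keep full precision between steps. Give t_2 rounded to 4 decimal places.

f(t_0) = 1.585228, f(t_1) = -3.434012
t_2 = 5.240000 - (-3.434012)·(5.240000 - 8.860000)/(-3.434012 - (1.585228)) = 7.716694; f(t_2) = 0.897285

7.7167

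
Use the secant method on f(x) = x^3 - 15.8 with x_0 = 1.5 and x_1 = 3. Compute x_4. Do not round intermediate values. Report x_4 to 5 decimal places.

f(x_0) = -12.425000, f(x_1) = 11.200000
x_2 = 3.000000 - (11.200000)·(3.000000 - 1.500000)/(11.200000 - (-12.425000)) = 2.288889; f(x_2) = -3.808483
x_3 = 2.288889 - (-3.808483)·(2.288889 - 3.000000)/(-3.808483 - (11.200000)) = 2.469337; f(x_3) = -0.742906
x_4 = 2.469337 - (-0.742906)·(2.469337 - 2.288889)/(-0.742906 - (-3.808483)) = 2.513067; f(x_4) = 0.071282

2.51307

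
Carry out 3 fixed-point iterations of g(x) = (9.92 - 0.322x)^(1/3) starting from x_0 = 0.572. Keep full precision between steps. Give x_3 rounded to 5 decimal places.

x_1 = g(0.572000) = 2.135293
x_2 = g(2.135293) = 2.097839
x_3 = g(2.097839) = 2.098752

2.09875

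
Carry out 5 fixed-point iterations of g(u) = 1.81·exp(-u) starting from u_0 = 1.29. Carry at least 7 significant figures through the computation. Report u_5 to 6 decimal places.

u_1 = g(1.290000) = 0.498240
u_2 = g(0.498240) = 1.099754
u_3 = g(1.099754) = 0.602645
u_4 = g(0.602645) = 0.990725
u_5 = g(0.990725) = 0.672066

0.672066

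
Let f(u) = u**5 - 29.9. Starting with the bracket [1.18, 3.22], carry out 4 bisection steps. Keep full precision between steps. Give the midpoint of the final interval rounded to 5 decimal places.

2.00875

f(1.180000) = -27.612242, f(3.220000) = 316.261974 (opposite signs)
step 1: m = 2.200000, f(m) = 21.636320 > 0 → root in [1.180000, 2.200000]
step 2: m = 1.690000, f(m) = -16.114151 < 0 → root in [1.690000, 2.200000]
step 3: m = 1.945000, f(m) = -2.064564 < 0 → root in [1.945000, 2.200000]
step 4: m = 2.072500, f(m) = 8.336021 > 0 → root in [1.945000, 2.072500]
Midpoint of [1.945000, 2.072500] = 2.008750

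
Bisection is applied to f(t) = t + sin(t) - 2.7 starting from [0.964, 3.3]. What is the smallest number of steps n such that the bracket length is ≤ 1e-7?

Initial width b − a = 3.3 − 0.964 = 2.336000.
After n steps the width is (b−a)/2^n; need (b−a)/2^n ≤ 1e-7.
So n ≥ log₂(2.336000/1e-7) = log₂(23360000.0000) ≈ 24.4775.
Hence n = 25.

25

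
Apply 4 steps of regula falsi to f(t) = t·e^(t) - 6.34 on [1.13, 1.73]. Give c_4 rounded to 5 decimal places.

1.46468

f(1.130000) = -2.841908, f(1.730000) = 3.418331
step 1: c = 1.402377, f(c) = -0.639547 < 0 → new bracket [1.402377, 1.730000]
step 2: c = 1.454012, f(c) = -0.116457 < 0 → new bracket [1.454012, 1.730000]
step 3: c = 1.463105, f(c) = -0.020336 < 0 → new bracket [1.463105, 1.730000]
step 4: c = 1.464683, f(c) = -0.003525 < 0 → new bracket [1.464683, 1.730000]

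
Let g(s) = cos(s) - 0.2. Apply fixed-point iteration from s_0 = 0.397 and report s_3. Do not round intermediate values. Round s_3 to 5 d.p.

s_1 = g(0.397000) = 0.722225
s_2 = g(0.722225) = 0.550337
s_3 = g(0.550337) = 0.652349

0.65235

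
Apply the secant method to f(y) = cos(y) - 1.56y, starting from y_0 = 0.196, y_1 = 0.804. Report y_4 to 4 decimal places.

Secant update: y_(k+1) = y_k − f(y_k)·(y_k − y_(k-1))/(f(y_k) − f(y_(k-1))).
f(y_0) = 0.675093, f(y_1) = -0.560408
y_2 = 0.804000 - (-0.560408)·(0.804000 - 0.196000)/(-0.560408 - (0.675093)) = 0.528219; f(y_2) = 0.039685
y_3 = 0.528219 - (0.039685)·(0.528219 - 0.804000)/(0.039685 - (-0.560408)) = 0.546457; f(y_3) = 0.001899
y_4 = 0.546457 - (0.001899)·(0.546457 - 0.528219)/(0.001899 - (0.039685)) = 0.547373; f(y_4) = -0.000008

0.5474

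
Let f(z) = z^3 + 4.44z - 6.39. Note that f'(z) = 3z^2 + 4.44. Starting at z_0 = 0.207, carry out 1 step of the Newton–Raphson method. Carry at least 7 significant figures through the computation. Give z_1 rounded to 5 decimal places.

1.40258

z_0 = 0.207000: f = -5.462050, f' = 4.568547 → z_1 = 0.207000 - (-5.462050)/(4.568547) = 1.402577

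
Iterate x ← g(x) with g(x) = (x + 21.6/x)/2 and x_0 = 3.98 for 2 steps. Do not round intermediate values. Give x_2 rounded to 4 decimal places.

x_1 = g(3.980000) = 4.703568
x_2 = g(4.703568) = 4.647913

4.6479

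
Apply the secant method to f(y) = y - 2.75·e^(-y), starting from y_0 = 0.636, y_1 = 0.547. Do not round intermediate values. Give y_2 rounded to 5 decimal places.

Secant update: y_(k+1) = y_k − f(y_k)·(y_k − y_(k-1))/(f(y_k) − f(y_(k-1))).
f(y_0) = -0.819866, f(y_1) = -1.044379
y_2 = 0.547000 - (-1.044379)·(0.547000 - 0.636000)/(-1.044379 - (-0.819866)) = 0.961006; f(y_2) = -0.090891

0.96101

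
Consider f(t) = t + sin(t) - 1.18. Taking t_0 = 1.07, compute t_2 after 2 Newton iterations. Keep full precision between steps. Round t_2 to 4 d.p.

f'(t) = 1 + cos(t)
t_0 = 1.070000: f = 0.767201, f' = 1.480124 → t_1 = 1.070000 - (0.767201)/(1.480124) = 0.551665
t_1 = 0.551665: f = -0.104229, f' = 1.851653 → t_2 = 0.551665 - (-0.104229)/(1.851653) = 0.607955

0.6080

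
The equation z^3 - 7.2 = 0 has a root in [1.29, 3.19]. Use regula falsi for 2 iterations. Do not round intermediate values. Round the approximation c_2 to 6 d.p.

f(1.290000) = -5.053311, f(3.190000) = 25.261759
step 1: c = 1.606717, f(c) = -3.052198 < 0 → new bracket [1.606717, 3.190000]
step 2: c = 1.777392, f(c) = -1.585000 < 0 → new bracket [1.777392, 3.190000]

1.777392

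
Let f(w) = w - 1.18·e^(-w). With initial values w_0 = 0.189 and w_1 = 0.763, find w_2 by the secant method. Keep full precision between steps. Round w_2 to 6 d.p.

f(w_0) = -0.787788, f(w_1) = 0.212807
w_2 = 0.763000 - (0.212807)·(0.763000 - 0.189000)/(0.212807 - (-0.787788)) = 0.640922; f(w_2) = 0.019290

0.640922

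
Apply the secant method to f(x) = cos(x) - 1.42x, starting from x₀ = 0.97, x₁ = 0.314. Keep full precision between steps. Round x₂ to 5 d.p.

f(x_0) = -0.812100, f(x_1) = 0.505226
x_2 = 0.314000 - (0.505226)·(0.314000 - 0.970000)/(0.505226 - (-0.812100)) = 0.565592; f(x_2) = 0.041132

0.56559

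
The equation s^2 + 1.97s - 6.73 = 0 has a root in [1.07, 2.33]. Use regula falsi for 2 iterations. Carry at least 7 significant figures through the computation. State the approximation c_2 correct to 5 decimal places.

False-position update: c = (a·f(b) − b·f(a))/(f(b) − f(a)); replace the endpoint whose sign matches f(c).
f(1.070000) = -3.477200, f(2.330000) = 3.289000
step 1: c = 1.717523, f(c) = -0.396593 < 0 → new bracket [1.717523, 2.330000]
step 2: c = 1.783430, f(c) = -0.036022 < 0 → new bracket [1.783430, 2.330000]

1.78343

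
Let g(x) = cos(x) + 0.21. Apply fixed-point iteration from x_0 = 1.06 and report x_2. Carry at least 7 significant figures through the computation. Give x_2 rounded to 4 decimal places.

x_1 = g(1.060000) = 0.698872
x_2 = g(0.698872) = 0.975568

0.9756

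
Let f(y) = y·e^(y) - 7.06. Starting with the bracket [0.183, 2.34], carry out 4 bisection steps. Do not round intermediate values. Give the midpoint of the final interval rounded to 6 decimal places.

f(0.183000) = -6.840251, f(2.340000) = 17.232094 (opposite signs)
step 1: m = 1.261500, f(m) = -2.606005 < 0 → root in [1.261500, 2.340000]
step 2: m = 1.800750, f(m) = 3.842076 > 0 → root in [1.261500, 1.800750]
step 3: m = 1.531125, f(m) = 0.018965 > 0 → root in [1.261500, 1.531125]
step 4: m = 1.396312, f(m) = -1.418515 < 0 → root in [1.396312, 1.531125]
Midpoint of [1.396312, 1.531125] = 1.463719

1.463719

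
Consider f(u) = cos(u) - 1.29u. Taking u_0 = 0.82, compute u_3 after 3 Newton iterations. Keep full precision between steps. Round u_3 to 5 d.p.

0.62751

Newton update: u ← u − f(u)/f'(u).
f'(u) = -sin(u) - 1.29
u_0 = 0.820000: f = -0.375579, f' = -2.021146 → u_1 = 0.820000 - (-0.375579)/(-2.021146) = 0.634175
u_1 = 0.634175: f = -0.012526, f' = -1.882513 → u_2 = 0.634175 - (-0.012526)/(-1.882513) = 0.627522
u_2 = 0.627522: f = -0.000018, f' = -1.877140 → u_3 = 0.627522 - (-0.000018)/(-1.877140) = 0.627512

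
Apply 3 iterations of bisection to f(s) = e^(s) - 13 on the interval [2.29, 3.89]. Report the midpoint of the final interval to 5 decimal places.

2.59000

f(2.290000) = -3.125062, f(3.890000) = 35.910887 (opposite signs)
step 1: m = 3.090000, f(m) = 8.977078 > 0 → root in [2.290000, 3.090000]
step 2: m = 2.690000, f(m) = 1.731676 > 0 → root in [2.290000, 2.690000]
step 3: m = 2.490000, f(m) = -0.938724 < 0 → root in [2.490000, 2.690000]
Midpoint of [2.490000, 2.690000] = 2.590000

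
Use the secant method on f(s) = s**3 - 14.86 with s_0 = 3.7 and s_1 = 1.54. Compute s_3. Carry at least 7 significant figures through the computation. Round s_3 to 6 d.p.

2.688366

f(s_0) = 35.793000, f(s_1) = -11.207736
s_2 = 1.540000 - (-11.207736)·(1.540000 - 3.700000)/(-11.207736 - (35.793000)) = 2.055071; f(s_2) = -6.180786
s_3 = 2.055071 - (-6.180786)·(2.055071 - 1.540000)/(-6.180786 - (-11.207736)) = 2.688366; f(s_3) = 4.569657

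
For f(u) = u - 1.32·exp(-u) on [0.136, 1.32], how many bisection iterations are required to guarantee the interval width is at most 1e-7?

24

Initial width b − a = 1.32 − 0.136 = 1.184000.
After n steps the width is (b−a)/2^n; need (b−a)/2^n ≤ 1e-7.
So n ≥ log₂(1.184000/1e-7) = log₂(11840000.0000) ≈ 23.4972.
Hence n = 24.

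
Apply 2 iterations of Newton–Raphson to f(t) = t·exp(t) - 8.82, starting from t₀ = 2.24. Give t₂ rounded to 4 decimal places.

f'(t) = (t + 1)·exp(t)
t_0 = 2.240000: f = 12.221062, f' = 30.434393 → t_1 = 2.240000 - (12.221062)/(30.434393) = 1.838446
t_1 = 1.838446: f = 2.737865, f' = 17.844624 → t_2 = 1.838446 - (2.737865)/(17.844624) = 1.685018

1.6850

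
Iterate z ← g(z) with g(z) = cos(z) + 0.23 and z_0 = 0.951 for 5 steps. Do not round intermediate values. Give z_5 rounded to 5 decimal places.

0.85169

z_1 = g(0.951000) = 0.810869
z_2 = g(0.810869) = 0.918868
z_3 = g(0.918868) = 0.836720
z_4 = g(0.836720) = 0.899902
z_5 = g(0.899902) = 0.851687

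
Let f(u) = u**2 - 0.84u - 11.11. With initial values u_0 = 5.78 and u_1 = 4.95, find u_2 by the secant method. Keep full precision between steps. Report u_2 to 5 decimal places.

4.01628

f(u_0) = 17.443200, f(u_1) = 9.234500
u_2 = 4.950000 - (9.234500)·(4.950000 - 5.780000)/(9.234500 - (17.443200)) = 4.016279; f(u_2) = 1.646823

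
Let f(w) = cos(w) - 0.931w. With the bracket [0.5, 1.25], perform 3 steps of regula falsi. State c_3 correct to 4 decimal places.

0.7705

f(0.500000) = 0.412083, f(1.250000) = -0.848428
step 1: c = 0.745188, f(c) = 0.041190 > 0 → new bracket [0.745188, 1.250000]
step 2: c = 0.768561, f(c) = 0.003381 > 0 → new bracket [0.768561, 1.250000]
step 3: c = 0.770472, f(c) = 0.000272 > 0 → new bracket [0.770472, 1.250000]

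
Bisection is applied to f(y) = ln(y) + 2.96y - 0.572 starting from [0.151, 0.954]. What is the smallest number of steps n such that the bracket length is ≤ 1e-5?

Initial width b − a = 0.954 − 0.151 = 0.803000.
After n steps the width is (b−a)/2^n; need (b−a)/2^n ≤ 1e-5.
So n ≥ log₂(0.803000/1e-5) = log₂(80300.0000) ≈ 16.2931.
Hence n = 17.

17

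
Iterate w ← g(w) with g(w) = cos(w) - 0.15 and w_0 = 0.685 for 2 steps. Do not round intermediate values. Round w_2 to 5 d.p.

w_1 = g(0.685000) = 0.624419
w_2 = g(0.624419) = 0.661303

0.66130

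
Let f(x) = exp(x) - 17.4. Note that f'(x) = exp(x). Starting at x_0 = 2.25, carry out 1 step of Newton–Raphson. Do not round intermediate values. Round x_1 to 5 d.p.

x_0 = 2.250000: f = -7.912264, f' = 9.487736 → x_1 = 2.250000 - (-7.912264)/(9.487736) = 3.083947

3.08395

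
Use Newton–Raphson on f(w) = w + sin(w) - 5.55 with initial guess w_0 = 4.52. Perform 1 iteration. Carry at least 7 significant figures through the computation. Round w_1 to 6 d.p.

f'(w) = 1 + cos(w)
w_0 = 4.520000: f = -2.011550, f' = 0.808796 → w_1 = 4.520000 - (-2.011550)/(0.808796) = 7.007093

7.007093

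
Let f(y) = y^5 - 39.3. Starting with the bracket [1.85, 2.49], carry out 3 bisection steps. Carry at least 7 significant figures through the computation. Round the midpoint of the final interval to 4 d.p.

2.0500

f(1.850000) = -17.630013, f(2.490000) = 56.418688 (opposite signs)
step 1: m = 2.170000, f(m) = 8.817014 > 0 → root in [1.850000, 2.170000]
step 2: m = 2.010000, f(m) = -6.491960 < 0 → root in [2.010000, 2.170000]
step 3: m = 2.090000, f(m) = 0.577822 > 0 → root in [2.010000, 2.090000]
Midpoint of [2.010000, 2.090000] = 2.050000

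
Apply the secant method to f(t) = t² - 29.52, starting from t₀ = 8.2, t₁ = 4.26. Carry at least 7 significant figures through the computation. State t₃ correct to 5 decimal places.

f(t_0) = 37.720000, f(t_1) = -11.372400
t_2 = 4.260000 - (-11.372400)·(4.260000 - 8.200000)/(-11.372400 - (37.720000)) = 5.172713; f(t_2) = -2.763044
t_3 = 5.172713 - (-2.763044)·(5.172713 - 4.260000)/(-2.763044 - (-11.372400)) = 5.465634; f(t_3) = 0.353156

5.46563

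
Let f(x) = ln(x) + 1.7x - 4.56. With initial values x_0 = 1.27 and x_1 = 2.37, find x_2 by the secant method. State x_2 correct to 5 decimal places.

2.22361

f(x_0) = -2.161983, f(x_1) = 0.331890
x_2 = 2.370000 - (0.331890)·(2.370000 - 1.270000)/(0.331890 - (-2.161983)) = 2.223610; f(x_2) = 0.019268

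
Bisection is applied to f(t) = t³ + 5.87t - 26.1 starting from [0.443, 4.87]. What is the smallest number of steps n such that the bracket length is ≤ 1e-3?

Initial width b − a = 4.87 − 0.443 = 4.427000.
After n steps the width is (b−a)/2^n; need (b−a)/2^n ≤ 1e-3.
So n ≥ log₂(4.427000/1e-3) = log₂(4427.0000) ≈ 12.1121.
Hence n = 13.

13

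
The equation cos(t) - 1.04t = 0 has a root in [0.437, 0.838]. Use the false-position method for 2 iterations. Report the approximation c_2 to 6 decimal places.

f(0.437000) = 0.451545, f(0.838000) = -0.202569
step 1: c = 0.713816, f(c) = 0.013500 > 0 → new bracket [0.713816, 0.838000]
step 2: c = 0.721575, f(c) = 0.000328 > 0 → new bracket [0.721575, 0.838000]

0.721575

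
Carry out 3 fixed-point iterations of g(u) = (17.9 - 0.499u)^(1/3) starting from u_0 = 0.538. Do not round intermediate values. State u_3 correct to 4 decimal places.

2.5523

u_1 = g(0.538000) = 2.602736
u_2 = g(2.602736) = 2.551018
u_3 = g(2.551018) = 2.552339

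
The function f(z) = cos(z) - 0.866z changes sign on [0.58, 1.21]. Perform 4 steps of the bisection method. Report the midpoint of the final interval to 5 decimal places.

0.79656

f(0.580000) = 0.334183, f(1.210000) = -0.694841 (opposite signs)
step 1: m = 0.895000, f(m) = -0.149551 < 0 → root in [0.580000, 0.895000]
step 2: m = 0.737500, f(m) = 0.101477 > 0 → root in [0.737500, 0.895000]
step 3: m = 0.816250, f(m) = -0.021914 < 0 → root in [0.737500, 0.816250]
step 4: m = 0.776875, f(m) = 0.040334 > 0 → root in [0.776875, 0.816250]
Midpoint of [0.776875, 0.816250] = 0.796563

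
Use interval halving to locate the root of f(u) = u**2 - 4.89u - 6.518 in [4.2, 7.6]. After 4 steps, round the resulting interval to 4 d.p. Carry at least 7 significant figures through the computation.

[5.9000, 6.1125]

f(4.200000) = -9.416000, f(7.600000) = 14.078000 (opposite signs)
step 1: m = 5.900000, f(m) = -0.559000 < 0 → root in [5.900000, 7.600000]
step 2: m = 6.750000, f(m) = 6.037000 > 0 → root in [5.900000, 6.750000]
step 3: m = 6.325000, f(m) = 2.558375 > 0 → root in [5.900000, 6.325000]
step 4: m = 6.112500, f(m) = 0.954531 > 0 → root in [5.900000, 6.112500]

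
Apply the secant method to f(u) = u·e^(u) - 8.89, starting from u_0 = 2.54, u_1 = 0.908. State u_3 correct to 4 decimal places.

1.9665

f(u_0) = 23.316364, f(u_1) = -6.638742
u_2 = 0.908000 - (-6.638742)·(0.908000 - 2.540000)/(-6.638742 - (23.316364)) = 1.269689; f(u_2) = -4.370232
u_3 = 1.269689 - (-4.370232)·(1.269689 - 0.908000)/(-4.370232 - (-6.638742)) = 1.966474; f(u_3) = 5.161314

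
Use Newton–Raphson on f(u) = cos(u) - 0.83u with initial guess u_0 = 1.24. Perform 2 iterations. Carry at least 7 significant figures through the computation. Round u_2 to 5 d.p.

f'(u) = -sin(u) - 0.83
u_0 = 1.240000: f = -0.704404, f' = -1.775784 → u_1 = 1.240000 - (-0.704404)/(-1.775784) = 0.843328
u_1 = 0.843328: f = -0.034981, f' = -1.576860 → u_2 = 0.843328 - (-0.034981)/(-1.576860) = 0.821144

0.82114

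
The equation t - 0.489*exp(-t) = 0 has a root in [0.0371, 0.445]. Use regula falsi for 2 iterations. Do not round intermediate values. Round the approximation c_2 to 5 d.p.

False-position update: c = (a·f(b) − b·f(a))/(f(b) − f(a)); replace the endpoint whose sign matches f(c).
f(0.037100) = -0.434091, f(0.445000) = 0.131637
step 1: c = 0.350087, f(c) = 0.005525 > 0 → new bracket [0.037100, 0.350087]
step 2: c = 0.346154, f(c) = 0.000233 > 0 → new bracket [0.037100, 0.346154]

0.34615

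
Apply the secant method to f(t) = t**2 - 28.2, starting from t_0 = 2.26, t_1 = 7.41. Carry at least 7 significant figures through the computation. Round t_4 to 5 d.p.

f(t_0) = -23.092400, f(t_1) = 26.708100
t_2 = 7.410000 - (26.708100)·(7.410000 - 2.260000)/(26.708100 - (-23.092400)) = 4.648046; f(t_2) = -6.595673
t_3 = 4.648046 - (-6.595673)·(4.648046 - 7.410000)/(-6.595673 - (26.708100)) = 5.195039; f(t_3) = -1.211569
t_4 = 5.195039 - (-1.211569)·(5.195039 - 4.648046)/(-1.211569 - (-6.595673)) = 5.318127; f(t_4) = 0.082479

5.31813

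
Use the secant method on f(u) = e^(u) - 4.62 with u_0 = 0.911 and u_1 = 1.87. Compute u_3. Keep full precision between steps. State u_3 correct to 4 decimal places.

f(u_0) = -2.133192, f(u_1) = 1.868296
u_2 = 1.870000 - (1.868296)·(1.870000 - 0.911000)/(1.868296 - (-2.133192)) = 1.422243; f(u_2) = -0.473592
u_3 = 1.422243 - (-0.473592)·(1.422243 - 1.870000)/(-0.473592 - (1.868296)) = 1.512791; f(u_3) = -0.080618

1.5128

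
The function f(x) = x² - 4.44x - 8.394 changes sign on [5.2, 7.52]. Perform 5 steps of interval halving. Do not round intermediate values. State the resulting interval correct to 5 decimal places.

f(5.200000) = -4.442000, f(7.520000) = 14.767600 (opposite signs)
step 1: m = 6.360000, f(m) = 3.817200 > 0 → root in [5.200000, 6.360000]
step 2: m = 5.780000, f(m) = -0.648800 < 0 → root in [5.780000, 6.360000]
step 3: m = 6.070000, f(m) = 1.500100 > 0 → root in [5.780000, 6.070000]
step 4: m = 5.925000, f(m) = 0.404625 > 0 → root in [5.780000, 5.925000]
step 5: m = 5.852500, f(m) = -0.127344 < 0 → root in [5.852500, 5.925000]

[5.85250, 5.92500]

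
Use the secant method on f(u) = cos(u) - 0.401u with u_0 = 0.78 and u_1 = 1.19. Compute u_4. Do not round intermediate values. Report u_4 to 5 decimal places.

f(u_0) = 0.398134, f(u_1) = -0.105530
u_2 = 1.190000 - (-0.105530)·(1.190000 - 0.780000)/(-0.105530 - (0.398134)) = 1.104095; f(u_2) = 0.007201
u_3 = 1.104095 - (0.007201)·(1.104095 - 1.190000)/(0.007201 - (-0.105530)) = 1.109582; f(u_3) = 0.000093
u_4 = 1.109582 - (0.000093)·(1.109582 - 1.104095)/(0.000093 - (0.007201)) = 1.109654; f(u_4) = -0.000000

1.10965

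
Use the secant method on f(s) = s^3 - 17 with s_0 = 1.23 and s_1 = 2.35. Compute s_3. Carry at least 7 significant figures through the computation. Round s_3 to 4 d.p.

2.5553

Secant update: s_(k+1) = s_k − f(s_k)·(s_k − s_(k-1))/(f(s_k) − f(s_(k-1))).
f(s_0) = -15.139133, f(s_1) = -4.022125
s_2 = 2.350000 - (-4.022125)·(2.350000 - 1.230000)/(-4.022125 - (-15.139133)) = 2.755215; f(s_2) = 3.915418
s_3 = 2.755215 - (3.915418)·(2.755215 - 2.350000)/(3.915418 - (-4.022125)) = 2.555331; f(s_3) = -0.314407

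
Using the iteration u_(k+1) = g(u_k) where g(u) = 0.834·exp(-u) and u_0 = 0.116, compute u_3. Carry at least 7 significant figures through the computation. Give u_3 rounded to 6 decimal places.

0.560807

u_1 = g(0.116000) = 0.742656
u_2 = g(0.742656) = 0.396857
u_3 = g(0.396857) = 0.560807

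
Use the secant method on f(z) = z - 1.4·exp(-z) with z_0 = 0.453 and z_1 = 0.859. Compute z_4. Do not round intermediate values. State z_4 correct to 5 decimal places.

f(z_0) = -0.437005, f(z_1) = 0.265980
z_2 = 0.859000 - (0.265980)·(0.859000 - 0.453000)/(0.265980 - (-0.437005)) = 0.705387; f(z_2) = 0.013902
z_3 = 0.705387 - (0.013902)·(0.705387 - 0.859000)/(0.013902 - (0.265980)) = 0.696915; f(z_3) = -0.000453
z_4 = 0.696915 - (-0.000453)·(0.696915 - 0.705387)/(-0.000453 - (0.013902)) = 0.697182; f(z_4) = 0.000001

0.69718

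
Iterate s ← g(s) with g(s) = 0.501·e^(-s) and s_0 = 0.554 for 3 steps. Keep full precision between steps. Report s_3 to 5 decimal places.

0.34410

s_1 = g(0.554000) = 0.287898
s_2 = g(0.287898) = 0.375669
s_3 = g(0.375669) = 0.344102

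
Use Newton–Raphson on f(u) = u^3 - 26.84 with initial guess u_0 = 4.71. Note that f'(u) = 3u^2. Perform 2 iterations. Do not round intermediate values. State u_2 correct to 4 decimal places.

u_0 = 4.710000: f = 77.647111, f' = 66.552300 → u_1 = 4.710000 - (77.647111)/(66.552300) = 3.543292
u_1 = 3.543292: f = 17.645735, f' = 37.664751 → u_2 = 3.543292 - (17.645735)/(37.664751) = 3.074797

3.0748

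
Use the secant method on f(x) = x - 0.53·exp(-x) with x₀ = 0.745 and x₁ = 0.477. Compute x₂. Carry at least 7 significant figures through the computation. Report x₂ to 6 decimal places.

0.362096

Secant update: x_(k+1) = x_k − f(x_k)·(x_k − x_(k-1))/(f(x_k) − f(x_(k-1))).
f(x_0) = 0.493391, f(x_1) = 0.148059
x_2 = 0.477000 - (0.148059)·(0.477000 - 0.745000)/(0.148059 - (0.493391)) = 0.362096; f(x_2) = -0.006898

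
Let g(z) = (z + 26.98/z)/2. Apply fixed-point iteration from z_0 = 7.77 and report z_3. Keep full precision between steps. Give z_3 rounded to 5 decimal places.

5.19425

z_1 = g(7.770000) = 5.621165
z_2 = g(5.621165) = 5.210441
z_3 = g(5.210441) = 5.194253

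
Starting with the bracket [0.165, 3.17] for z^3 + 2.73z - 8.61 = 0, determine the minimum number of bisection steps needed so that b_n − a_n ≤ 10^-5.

Initial width b − a = 3.17 − 0.165 = 3.005000.
After n steps the width is (b−a)/2^n; need (b−a)/2^n ≤ 10^-5.
So n ≥ log₂(3.005000/10^-5) = log₂(300500.0000) ≈ 18.1970.
Hence n = 19.

19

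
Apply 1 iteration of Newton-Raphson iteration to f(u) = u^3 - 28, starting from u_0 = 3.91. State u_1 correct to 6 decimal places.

3.217163

Newton update: u ← u − f(u)/f'(u).
f'(u) = 3u^2
u_0 = 3.910000: f = 31.776471, f' = 45.864300 → u_1 = 3.910000 - (31.776471)/(45.864300) = 3.217163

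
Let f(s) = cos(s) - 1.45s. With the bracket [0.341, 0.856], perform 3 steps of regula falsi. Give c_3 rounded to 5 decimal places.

f(0.341000) = 0.447971, f(0.856000) = -0.585736
step 1: c = 0.564182, f(c) = 0.026962 > 0 → new bracket [0.564182, 0.856000]
step 2: c = 0.577024, f(c) = 0.001406 > 0 → new bracket [0.577024, 0.856000]
step 3: c = 0.577692, f(c) = 0.000073 > 0 → new bracket [0.577692, 0.856000]

0.57769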